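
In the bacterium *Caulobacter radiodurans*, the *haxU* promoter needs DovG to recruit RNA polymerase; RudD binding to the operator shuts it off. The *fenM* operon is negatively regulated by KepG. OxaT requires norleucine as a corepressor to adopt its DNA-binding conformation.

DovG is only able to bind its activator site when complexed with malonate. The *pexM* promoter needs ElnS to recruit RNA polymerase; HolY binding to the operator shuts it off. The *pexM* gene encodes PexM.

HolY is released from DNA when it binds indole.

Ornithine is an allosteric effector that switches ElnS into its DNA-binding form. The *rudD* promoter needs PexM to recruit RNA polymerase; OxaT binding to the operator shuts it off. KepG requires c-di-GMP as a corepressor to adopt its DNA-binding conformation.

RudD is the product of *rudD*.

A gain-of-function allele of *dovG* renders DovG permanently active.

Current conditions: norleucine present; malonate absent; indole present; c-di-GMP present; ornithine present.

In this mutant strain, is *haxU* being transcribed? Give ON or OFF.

DovG is constitutively active in this strain.
Norleucine is present, so OxaT is active.
Ornithine is present, so ElnS is active.
Indole is present, so HolY is inactive.
No repressor is bound and ElnS is active, so *pexM* is transcribed.
So PexM is produced and active.
With repressor OxaT bound, *rudD* is not transcribed.
So RudD is not produced.
No repressor is bound and DovG is active, so *haxU* is transcribed.

ON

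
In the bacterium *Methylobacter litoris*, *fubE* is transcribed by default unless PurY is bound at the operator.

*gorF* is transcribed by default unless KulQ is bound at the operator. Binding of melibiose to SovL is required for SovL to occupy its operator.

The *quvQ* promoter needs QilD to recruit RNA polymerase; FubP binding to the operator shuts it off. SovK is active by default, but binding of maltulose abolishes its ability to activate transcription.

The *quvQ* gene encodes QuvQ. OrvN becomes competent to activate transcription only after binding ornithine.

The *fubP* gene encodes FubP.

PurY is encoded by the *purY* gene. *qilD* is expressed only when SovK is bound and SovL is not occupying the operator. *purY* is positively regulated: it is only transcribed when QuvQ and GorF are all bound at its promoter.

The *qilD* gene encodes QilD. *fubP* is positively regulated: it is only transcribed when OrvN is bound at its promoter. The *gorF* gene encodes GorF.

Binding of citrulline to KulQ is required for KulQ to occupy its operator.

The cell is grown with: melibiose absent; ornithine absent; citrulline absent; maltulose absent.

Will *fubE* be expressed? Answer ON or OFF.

Melibiose is absent, so SovL is inactive.
Maltulose is absent, so SovK is active.
No repressor is bound and SovK is active, so *qilD* is transcribed.
So QilD is produced and active.
Ornithine is absent, so OrvN is inactive.
Required activator OrvN is absent, so *fubP* is not transcribed.
So FubP is not produced.
No repressor is bound and QilD is active, so *quvQ* is transcribed.
So QuvQ is produced and active.
Citrulline is absent, so KulQ is inactive.
With no repressor bound, *gorF* is transcribed.
So GorF is produced and active.
No repressor is bound and QuvQ and GorF are active, so *purY* is transcribed.
So PurY is produced and active.
With repressor PurY bound, *fubE* is not transcribed.

OFF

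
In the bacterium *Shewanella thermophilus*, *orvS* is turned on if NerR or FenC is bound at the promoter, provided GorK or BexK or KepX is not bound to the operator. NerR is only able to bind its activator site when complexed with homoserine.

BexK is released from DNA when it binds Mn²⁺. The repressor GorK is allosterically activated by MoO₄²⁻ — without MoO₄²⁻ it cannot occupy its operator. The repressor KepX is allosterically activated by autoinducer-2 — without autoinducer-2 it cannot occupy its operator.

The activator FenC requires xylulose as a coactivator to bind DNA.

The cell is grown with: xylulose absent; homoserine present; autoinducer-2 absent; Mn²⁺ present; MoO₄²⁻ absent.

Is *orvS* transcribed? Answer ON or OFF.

MoO₄²⁻ is absent, so GorK is inactive.
Homoserine is present, so NerR is active.
Mn²⁺ is present, so BexK is inactive.
Autoinducer-2 is absent, so KepX is inactive.
Xylulose is absent, so FenC is inactive.
Activator NerR is present, so *orvS* is transcribed.

ON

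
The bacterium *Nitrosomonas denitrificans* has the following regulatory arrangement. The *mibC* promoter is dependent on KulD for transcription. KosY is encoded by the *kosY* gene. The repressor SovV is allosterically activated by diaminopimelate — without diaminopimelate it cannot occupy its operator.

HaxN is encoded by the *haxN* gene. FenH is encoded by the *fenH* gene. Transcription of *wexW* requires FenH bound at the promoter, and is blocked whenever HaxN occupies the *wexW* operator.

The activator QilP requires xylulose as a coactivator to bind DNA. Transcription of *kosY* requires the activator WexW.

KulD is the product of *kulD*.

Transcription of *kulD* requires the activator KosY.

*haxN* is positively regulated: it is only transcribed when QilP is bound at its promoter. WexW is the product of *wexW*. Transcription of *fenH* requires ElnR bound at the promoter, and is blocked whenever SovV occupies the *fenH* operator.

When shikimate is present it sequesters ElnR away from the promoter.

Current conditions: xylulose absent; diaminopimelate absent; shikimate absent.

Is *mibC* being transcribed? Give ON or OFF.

Xylulose is absent, so QilP is inactive.
Required activator QilP is absent, so *haxN* is not transcribed.
So HaxN is not produced.
Diaminopimelate is absent, so SovV is inactive.
Shikimate is absent, so ElnR is active.
No repressor is bound and ElnR is active, so *fenH* is transcribed.
So FenH is produced and active.
No repressor is bound and FenH is active, so *wexW* is transcribed.
So WexW is produced and active.
No repressor is bound and WexW is active, so *kosY* is transcribed.
So KosY is produced and active.
No repressor is bound and KosY is active, so *kulD* is transcribed.
So KulD is produced and active.
No repressor is bound and KulD is active, so *mibC* is transcribed.

ON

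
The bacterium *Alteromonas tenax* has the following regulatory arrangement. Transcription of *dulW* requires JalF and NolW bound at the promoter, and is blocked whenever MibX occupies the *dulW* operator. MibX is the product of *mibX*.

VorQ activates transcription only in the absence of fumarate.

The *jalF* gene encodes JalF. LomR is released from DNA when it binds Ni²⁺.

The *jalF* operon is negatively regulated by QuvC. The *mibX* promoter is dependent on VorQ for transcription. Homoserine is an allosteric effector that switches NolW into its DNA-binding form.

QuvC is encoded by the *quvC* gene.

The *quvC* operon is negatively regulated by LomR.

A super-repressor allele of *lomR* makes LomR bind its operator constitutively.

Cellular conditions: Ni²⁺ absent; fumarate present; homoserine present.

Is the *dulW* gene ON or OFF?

ON

Fumarate is present, so VorQ is inactive.
Required activator VorQ is absent, so *mibX* is not transcribed.
So MibX is not produced.
LomR is constitutively active in this strain.
With repressor LomR bound, *quvC* is not transcribed.
So QuvC is not produced.
With no repressor bound, *jalF* is transcribed.
So JalF is produced and active.
Homoserine is present, so NolW is active.
No repressor is bound and JalF and NolW are active, so *dulW* is transcribed.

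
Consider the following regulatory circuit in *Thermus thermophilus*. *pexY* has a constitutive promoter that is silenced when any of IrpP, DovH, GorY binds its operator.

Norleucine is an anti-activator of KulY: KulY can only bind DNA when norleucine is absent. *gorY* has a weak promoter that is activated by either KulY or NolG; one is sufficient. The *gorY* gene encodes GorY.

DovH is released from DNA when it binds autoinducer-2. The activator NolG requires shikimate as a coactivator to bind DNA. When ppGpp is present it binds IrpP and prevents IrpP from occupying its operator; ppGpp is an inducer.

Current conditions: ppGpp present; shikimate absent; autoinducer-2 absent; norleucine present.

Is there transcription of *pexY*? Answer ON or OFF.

ppGpp is present, so IrpP is inactive.
Autoinducer-2 is absent, so DovH is active.
Norleucine is present, so KulY is inactive.
Shikimate is absent, so NolG is inactive.
No activator is available at the *gorY* promoter, so *gorY* is not transcribed.
So GorY is not produced.
With repressor DovH bound, *pexY* is not transcribed.

OFF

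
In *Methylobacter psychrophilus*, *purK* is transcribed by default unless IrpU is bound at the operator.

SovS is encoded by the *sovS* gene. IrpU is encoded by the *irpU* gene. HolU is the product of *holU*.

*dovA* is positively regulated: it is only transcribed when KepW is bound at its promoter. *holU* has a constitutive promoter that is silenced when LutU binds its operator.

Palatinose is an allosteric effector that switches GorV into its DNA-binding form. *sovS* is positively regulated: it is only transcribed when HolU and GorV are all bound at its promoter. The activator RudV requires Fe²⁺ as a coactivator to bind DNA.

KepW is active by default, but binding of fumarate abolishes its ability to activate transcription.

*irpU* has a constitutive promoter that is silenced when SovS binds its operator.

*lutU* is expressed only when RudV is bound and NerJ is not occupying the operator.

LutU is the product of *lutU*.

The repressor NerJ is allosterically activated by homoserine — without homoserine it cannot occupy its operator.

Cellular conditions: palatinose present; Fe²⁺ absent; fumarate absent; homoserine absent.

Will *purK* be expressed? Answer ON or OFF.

Fe²⁺ is absent, so RudV is inactive.
Homoserine is absent, so NerJ is inactive.
Required activator RudV is absent, so *lutU* is not transcribed.
So LutU is not produced.
With no repressor bound, *holU* is transcribed.
So HolU is produced and active.
Palatinose is present, so GorV is active.
No repressor is bound and HolU and GorV are active, so *sovS* is transcribed.
So SovS is produced and active.
With repressor SovS bound, *irpU* is not transcribed.
So IrpU is not produced.
With no repressor bound, *purK* is transcribed.

ON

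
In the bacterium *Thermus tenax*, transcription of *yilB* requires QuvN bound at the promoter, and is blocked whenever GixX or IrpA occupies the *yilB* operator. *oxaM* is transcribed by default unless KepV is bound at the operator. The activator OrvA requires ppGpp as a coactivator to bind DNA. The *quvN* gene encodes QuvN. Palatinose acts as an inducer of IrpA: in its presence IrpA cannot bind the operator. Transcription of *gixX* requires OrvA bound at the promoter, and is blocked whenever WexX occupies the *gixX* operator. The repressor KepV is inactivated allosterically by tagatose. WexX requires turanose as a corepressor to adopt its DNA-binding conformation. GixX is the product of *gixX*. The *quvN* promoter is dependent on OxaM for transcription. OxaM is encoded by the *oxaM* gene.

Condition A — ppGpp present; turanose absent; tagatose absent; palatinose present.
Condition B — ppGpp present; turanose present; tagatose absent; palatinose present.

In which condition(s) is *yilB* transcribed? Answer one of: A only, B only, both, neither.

neither

Condition A:
ppGpp is present, so OrvA is active.
Turanose is absent, so WexX is inactive.
No repressor is bound and OrvA is active, so *gixX* is transcribed.
So GixX is produced and active.
Tagatose is absent, so KepV is active.
With repressor KepV bound, *oxaM* is not transcribed.
So OxaM is not produced.
Required activator OxaM is absent, so *quvN* is not transcribed.
So QuvN is not produced.
Palatinose is present, so IrpA is inactive.
With repressor GixX bound, *yilB* is not transcribed.
→ *yilB* is OFF in A.
Condition B:
ppGpp is present, so OrvA is active.
Turanose is present, so WexX is active.
With repressor WexX bound, *gixX* is not transcribed.
So GixX is not produced.
Tagatose is absent, so KepV is active.
With repressor KepV bound, *oxaM* is not transcribed.
So OxaM is not produced.
Required activator OxaM is absent, so *quvN* is not transcribed.
So QuvN is not produced.
Palatinose is present, so IrpA is inactive.
Required activator QuvN is absent, so *yilB* is not transcribed.
→ *yilB* is OFF in B.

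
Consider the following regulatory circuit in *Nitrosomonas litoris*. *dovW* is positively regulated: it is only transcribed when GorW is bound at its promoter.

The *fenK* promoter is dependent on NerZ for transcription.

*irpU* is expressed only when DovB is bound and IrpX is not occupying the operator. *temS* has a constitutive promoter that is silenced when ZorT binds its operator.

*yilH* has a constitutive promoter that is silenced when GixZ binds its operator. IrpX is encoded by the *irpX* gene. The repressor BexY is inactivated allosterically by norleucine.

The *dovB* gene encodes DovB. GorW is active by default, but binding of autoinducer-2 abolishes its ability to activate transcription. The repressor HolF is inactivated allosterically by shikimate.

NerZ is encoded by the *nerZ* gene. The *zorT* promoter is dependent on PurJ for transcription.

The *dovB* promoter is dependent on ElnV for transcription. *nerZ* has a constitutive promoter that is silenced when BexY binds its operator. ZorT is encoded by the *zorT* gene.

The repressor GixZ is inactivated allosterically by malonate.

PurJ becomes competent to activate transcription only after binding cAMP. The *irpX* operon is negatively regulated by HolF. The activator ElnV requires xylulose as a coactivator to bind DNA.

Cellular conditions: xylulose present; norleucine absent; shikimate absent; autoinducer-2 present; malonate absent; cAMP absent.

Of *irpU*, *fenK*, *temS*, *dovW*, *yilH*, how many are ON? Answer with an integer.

Shikimate is absent, so HolF is active.
With repressor HolF bound, *irpX* is not transcribed.
So IrpX is not produced.
Xylulose is present, so ElnV is active.
No repressor is bound and ElnV is active, so *dovB* is transcribed.
So DovB is produced and active.
No repressor is bound and DovB is active, so *irpU* is transcribed.
→ *irpU* is ON.
Norleucine is absent, so BexY is active.
With repressor BexY bound, *nerZ* is not transcribed.
So NerZ is not produced.
Required activator NerZ is absent, so *fenK* is not transcribed.
→ *fenK* is OFF.
cAMP is absent, so PurJ is inactive.
Required activator PurJ is absent, so *zorT* is not transcribed.
So ZorT is not produced.
With no repressor bound, *temS* is transcribed.
→ *temS* is ON.
Autoinducer-2 is present, so GorW is inactive.
Required activator GorW is absent, so *dovW* is not transcribed.
→ *dovW* is OFF.
Malonate is absent, so GixZ is active.
With repressor GixZ bound, *yilH* is not transcribed.
→ *yilH* is OFF.
2 of the 5 genes are transcribed.

2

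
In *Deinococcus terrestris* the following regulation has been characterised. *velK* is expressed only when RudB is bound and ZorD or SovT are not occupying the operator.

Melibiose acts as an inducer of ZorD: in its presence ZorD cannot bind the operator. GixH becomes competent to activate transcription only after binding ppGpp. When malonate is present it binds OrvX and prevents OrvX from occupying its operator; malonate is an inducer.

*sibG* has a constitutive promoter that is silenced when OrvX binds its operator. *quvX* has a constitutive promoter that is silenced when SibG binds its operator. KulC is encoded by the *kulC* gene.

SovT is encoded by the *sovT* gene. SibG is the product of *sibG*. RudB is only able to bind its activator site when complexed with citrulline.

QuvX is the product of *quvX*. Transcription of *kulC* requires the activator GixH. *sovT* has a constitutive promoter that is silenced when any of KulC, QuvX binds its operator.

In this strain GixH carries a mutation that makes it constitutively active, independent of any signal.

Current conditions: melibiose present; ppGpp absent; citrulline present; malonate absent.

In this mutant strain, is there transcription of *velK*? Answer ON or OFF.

Citrulline is present, so RudB is active.
Melibiose is present, so ZorD is inactive.
GixH is constitutively active in this strain.
No repressor is bound and GixH is active, so *kulC* is transcribed.
So KulC is produced and active.
Malonate is absent, so OrvX is active.
With repressor OrvX bound, *sibG* is not transcribed.
So SibG is not produced.
With no repressor bound, *quvX* is transcribed.
So QuvX is produced and active.
With repressor KulC bound, *sovT* is not transcribed.
So SovT is not produced.
No repressor is bound and RudB is active, so *velK* is transcribed.

ON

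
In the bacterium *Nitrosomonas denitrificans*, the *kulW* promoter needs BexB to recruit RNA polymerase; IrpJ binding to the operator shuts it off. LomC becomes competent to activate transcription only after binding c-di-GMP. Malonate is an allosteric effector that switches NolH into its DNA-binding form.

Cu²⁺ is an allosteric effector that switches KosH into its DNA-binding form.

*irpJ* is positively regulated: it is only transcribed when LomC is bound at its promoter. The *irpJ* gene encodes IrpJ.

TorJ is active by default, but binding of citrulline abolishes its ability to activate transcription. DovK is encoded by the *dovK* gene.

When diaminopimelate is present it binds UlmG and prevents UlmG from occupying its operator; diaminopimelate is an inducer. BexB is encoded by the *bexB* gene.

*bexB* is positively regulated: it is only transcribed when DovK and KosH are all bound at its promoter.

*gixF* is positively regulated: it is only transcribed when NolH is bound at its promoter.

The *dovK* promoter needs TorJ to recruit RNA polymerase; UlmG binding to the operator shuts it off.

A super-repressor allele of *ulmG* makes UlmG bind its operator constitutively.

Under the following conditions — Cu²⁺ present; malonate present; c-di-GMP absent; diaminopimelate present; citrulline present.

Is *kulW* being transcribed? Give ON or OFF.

OFF

c-di-GMP is absent, so LomC is inactive.
Required activator LomC is absent, so *irpJ* is not transcribed.
So IrpJ is not produced.
UlmG is constitutively active in this strain.
Citrulline is present, so TorJ is inactive.
With repressor UlmG bound, *dovK* is not transcribed.
So DovK is not produced.
Cu²⁺ is present, so KosH is active.
Required activator DovK is absent, so *bexB* is not transcribed.
So BexB is not produced.
Required activator BexB is absent, so *kulW* is not transcribed.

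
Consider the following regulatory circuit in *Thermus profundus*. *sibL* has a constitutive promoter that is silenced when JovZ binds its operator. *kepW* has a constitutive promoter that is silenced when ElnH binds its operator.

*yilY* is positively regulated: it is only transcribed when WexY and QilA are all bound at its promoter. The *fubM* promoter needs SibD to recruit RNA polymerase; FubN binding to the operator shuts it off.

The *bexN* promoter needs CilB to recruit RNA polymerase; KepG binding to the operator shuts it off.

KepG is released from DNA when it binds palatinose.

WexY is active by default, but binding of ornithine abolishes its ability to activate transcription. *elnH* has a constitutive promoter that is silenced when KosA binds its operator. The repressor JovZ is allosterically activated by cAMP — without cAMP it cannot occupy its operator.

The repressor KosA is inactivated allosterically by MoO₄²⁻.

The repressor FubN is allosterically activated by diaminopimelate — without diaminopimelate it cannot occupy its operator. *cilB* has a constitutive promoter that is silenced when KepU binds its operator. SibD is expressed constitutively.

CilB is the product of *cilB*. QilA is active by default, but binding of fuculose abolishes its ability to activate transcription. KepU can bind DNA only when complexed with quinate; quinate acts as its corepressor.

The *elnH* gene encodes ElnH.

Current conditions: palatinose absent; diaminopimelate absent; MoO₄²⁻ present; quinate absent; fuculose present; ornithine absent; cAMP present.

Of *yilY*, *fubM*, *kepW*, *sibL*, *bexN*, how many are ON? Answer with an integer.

Ornithine is absent, so WexY is active.
Fuculose is present, so QilA is inactive.
Required activator QilA is absent, so *yilY* is not transcribed.
→ *yilY* is OFF.
Diaminopimelate is absent, so FubN is inactive.
SibD is produced constitutively and is active.
No repressor is bound and SibD is active, so *fubM* is transcribed.
→ *fubM* is ON.
MoO₄²⁻ is present, so KosA is inactive.
With no repressor bound, *elnH* is transcribed.
So ElnH is produced and active.
With repressor ElnH bound, *kepW* is not transcribed.
→ *kepW* is OFF.
cAMP is present, so JovZ is active.
With repressor JovZ bound, *sibL* is not transcribed.
→ *sibL* is OFF.
Quinate is absent, so KepU is inactive.
With no repressor bound, *cilB* is transcribed.
So CilB is produced and active.
Palatinose is absent, so KepG is active.
With repressor KepG bound, *bexN* is not transcribed.
→ *bexN* is OFF.
1 of the 5 genes is transcribed.

1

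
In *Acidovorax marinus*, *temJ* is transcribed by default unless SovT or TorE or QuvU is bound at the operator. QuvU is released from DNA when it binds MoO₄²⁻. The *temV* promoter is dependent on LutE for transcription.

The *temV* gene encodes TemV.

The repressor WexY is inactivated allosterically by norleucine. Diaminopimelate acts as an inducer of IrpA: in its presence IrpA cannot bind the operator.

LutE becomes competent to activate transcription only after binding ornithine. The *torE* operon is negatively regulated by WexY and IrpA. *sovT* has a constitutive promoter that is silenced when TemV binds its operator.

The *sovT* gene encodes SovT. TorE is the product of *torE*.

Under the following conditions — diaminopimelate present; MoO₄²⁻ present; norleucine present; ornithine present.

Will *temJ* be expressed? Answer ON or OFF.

OFF

Ornithine is present, so LutE is active.
No repressor is bound and LutE is active, so *temV* is transcribed.
So TemV is produced and active.
With repressor TemV bound, *sovT* is not transcribed.
So SovT is not produced.
Norleucine is present, so WexY is inactive.
Diaminopimelate is present, so IrpA is inactive.
With no repressor bound, *torE* is transcribed.
So TorE is produced and active.
MoO₄²⁻ is present, so QuvU is inactive.
With repressor TorE bound, *temJ* is not transcribed.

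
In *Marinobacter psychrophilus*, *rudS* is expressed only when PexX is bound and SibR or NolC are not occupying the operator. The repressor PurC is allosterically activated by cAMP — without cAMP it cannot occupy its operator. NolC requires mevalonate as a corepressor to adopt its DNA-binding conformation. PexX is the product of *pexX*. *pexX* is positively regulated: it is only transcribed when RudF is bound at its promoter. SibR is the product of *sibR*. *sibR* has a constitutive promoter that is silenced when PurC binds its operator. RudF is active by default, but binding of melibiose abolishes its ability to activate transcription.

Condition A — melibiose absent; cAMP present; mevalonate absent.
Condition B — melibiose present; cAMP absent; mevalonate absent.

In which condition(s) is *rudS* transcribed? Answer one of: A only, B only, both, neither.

A only

Condition A:
Melibiose is absent, so RudF is active.
No repressor is bound and RudF is active, so *pexX* is transcribed.
So PexX is produced and active.
cAMP is present, so PurC is active.
With repressor PurC bound, *sibR* is not transcribed.
So SibR is not produced.
Mevalonate is absent, so NolC is inactive.
No repressor is bound and PexX is active, so *rudS* is transcribed.
→ *rudS* is ON in A.
Condition B:
Melibiose is present, so RudF is inactive.
Required activator RudF is absent, so *pexX* is not transcribed.
So PexX is not produced.
cAMP is absent, so PurC is inactive.
With no repressor bound, *sibR* is transcribed.
So SibR is produced and active.
Mevalonate is absent, so NolC is inactive.
With repressor SibR bound, *rudS* is not transcribed.
→ *rudS* is OFF in B.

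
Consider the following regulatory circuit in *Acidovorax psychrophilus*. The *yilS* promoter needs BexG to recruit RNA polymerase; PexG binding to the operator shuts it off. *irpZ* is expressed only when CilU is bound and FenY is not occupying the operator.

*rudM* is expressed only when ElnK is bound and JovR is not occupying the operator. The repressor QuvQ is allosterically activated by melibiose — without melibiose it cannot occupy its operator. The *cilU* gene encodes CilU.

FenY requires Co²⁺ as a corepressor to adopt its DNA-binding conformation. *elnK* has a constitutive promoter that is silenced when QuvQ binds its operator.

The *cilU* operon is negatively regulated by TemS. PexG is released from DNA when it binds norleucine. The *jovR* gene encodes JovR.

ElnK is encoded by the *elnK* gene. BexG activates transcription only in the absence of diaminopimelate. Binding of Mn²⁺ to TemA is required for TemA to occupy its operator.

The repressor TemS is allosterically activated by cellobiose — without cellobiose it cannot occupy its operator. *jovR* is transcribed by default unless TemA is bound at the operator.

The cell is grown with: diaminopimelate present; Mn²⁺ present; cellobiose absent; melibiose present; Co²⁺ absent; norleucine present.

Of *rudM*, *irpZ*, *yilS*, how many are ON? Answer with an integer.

Melibiose is present, so QuvQ is active.
With repressor QuvQ bound, *elnK* is not transcribed.
So ElnK is not produced.
Mn²⁺ is present, so TemA is active.
With repressor TemA bound, *jovR* is not transcribed.
So JovR is not produced.
Required activator ElnK is absent, so *rudM* is not transcribed.
→ *rudM* is OFF.
Co²⁺ is absent, so FenY is inactive.
Cellobiose is absent, so TemS is inactive.
With no repressor bound, *cilU* is transcribed.
So CilU is produced and active.
No repressor is bound and CilU is active, so *irpZ* is transcribed.
→ *irpZ* is ON.
Diaminopimelate is present, so BexG is inactive.
Norleucine is present, so PexG is inactive.
Required activator BexG is absent, so *yilS* is not transcribed.
→ *yilS* is OFF.
1 of the 3 genes is transcribed.

1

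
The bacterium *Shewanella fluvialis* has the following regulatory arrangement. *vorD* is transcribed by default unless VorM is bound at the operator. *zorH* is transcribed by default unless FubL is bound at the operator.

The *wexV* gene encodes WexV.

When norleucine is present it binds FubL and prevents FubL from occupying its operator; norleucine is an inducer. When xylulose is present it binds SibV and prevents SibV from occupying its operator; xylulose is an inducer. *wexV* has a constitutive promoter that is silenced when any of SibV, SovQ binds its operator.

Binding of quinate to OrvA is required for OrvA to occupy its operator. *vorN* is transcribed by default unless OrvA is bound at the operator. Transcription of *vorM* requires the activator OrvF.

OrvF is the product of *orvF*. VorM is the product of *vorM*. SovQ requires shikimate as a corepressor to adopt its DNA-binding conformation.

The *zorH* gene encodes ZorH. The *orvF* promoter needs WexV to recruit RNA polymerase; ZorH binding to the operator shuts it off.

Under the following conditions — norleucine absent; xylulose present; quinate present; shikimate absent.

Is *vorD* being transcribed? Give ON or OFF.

Norleucine is absent, so FubL is active.
With repressor FubL bound, *zorH* is not transcribed.
So ZorH is not produced.
Xylulose is present, so SibV is inactive.
Shikimate is absent, so SovQ is inactive.
With no repressor bound, *wexV* is transcribed.
So WexV is produced and active.
No repressor is bound and WexV is active, so *orvF* is transcribed.
So OrvF is produced and active.
No repressor is bound and OrvF is active, so *vorM* is transcribed.
So VorM is produced and active.
With repressor VorM bound, *vorD* is not transcribed.

OFF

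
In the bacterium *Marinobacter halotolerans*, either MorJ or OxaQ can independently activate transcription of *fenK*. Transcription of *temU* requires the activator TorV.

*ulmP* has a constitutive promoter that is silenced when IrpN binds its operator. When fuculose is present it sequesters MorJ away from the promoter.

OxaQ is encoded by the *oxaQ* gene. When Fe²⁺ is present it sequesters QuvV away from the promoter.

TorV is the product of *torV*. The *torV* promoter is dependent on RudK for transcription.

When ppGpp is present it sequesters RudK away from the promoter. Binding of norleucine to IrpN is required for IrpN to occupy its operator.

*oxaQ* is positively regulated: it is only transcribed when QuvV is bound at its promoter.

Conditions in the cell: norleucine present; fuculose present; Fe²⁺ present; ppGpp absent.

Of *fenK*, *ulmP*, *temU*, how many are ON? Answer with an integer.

1

Fuculose is present, so MorJ is inactive.
Fe²⁺ is present, so QuvV is inactive.
Required activator QuvV is absent, so *oxaQ* is not transcribed.
So OxaQ is not produced.
No activator is available at the *fenK* promoter, so *fenK* is not transcribed.
→ *fenK* is OFF.
Norleucine is present, so IrpN is active.
With repressor IrpN bound, *ulmP* is not transcribed.
→ *ulmP* is OFF.
ppGpp is absent, so RudK is active.
No repressor is bound and RudK is active, so *torV* is transcribed.
So TorV is produced and active.
No repressor is bound and TorV is active, so *temU* is transcribed.
→ *temU* is ON.
1 of the 3 genes is transcribed.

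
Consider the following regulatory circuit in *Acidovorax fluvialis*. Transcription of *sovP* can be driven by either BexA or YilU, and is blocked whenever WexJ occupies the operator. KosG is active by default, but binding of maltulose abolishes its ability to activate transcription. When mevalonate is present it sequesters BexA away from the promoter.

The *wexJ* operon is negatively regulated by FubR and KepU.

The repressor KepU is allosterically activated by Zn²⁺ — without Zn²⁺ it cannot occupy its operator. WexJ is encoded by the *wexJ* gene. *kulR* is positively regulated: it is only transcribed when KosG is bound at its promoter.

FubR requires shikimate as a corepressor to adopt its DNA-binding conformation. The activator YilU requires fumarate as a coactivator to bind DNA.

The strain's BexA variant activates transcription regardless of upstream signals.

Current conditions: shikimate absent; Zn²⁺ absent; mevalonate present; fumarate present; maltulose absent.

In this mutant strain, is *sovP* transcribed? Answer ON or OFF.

OFF

BexA is constitutively active in this strain.
Fumarate is present, so YilU is active.
Shikimate is absent, so FubR is inactive.
Zn²⁺ is absent, so KepU is inactive.
With no repressor bound, *wexJ* is transcribed.
So WexJ is produced and active.
With repressor WexJ bound, *sovP* is not transcribed.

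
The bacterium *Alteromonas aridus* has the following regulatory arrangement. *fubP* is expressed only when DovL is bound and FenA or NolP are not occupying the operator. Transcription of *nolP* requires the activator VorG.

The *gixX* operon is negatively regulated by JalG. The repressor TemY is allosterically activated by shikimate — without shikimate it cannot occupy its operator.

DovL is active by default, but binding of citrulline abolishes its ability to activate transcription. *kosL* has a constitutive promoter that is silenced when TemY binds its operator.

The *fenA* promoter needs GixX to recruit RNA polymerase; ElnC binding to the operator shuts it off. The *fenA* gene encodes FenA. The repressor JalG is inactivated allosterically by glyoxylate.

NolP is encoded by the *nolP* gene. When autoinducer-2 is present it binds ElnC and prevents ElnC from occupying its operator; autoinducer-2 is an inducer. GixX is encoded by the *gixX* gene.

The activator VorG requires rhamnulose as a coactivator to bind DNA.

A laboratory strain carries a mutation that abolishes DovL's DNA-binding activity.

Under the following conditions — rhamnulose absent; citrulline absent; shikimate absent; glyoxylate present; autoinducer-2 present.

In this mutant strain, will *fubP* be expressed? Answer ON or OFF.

Glyoxylate is present, so JalG is inactive.
With no repressor bound, *gixX* is transcribed.
So GixX is produced and active.
Autoinducer-2 is present, so ElnC is inactive.
No repressor is bound and GixX is active, so *fenA* is transcribed.
So FenA is produced and active.
DovL is non-functional in this strain, so it has no effect.
Rhamnulose is absent, so VorG is inactive.
Required activator VorG is absent, so *nolP* is not transcribed.
So NolP is not produced.
With repressor FenA bound, *fubP* is not transcribed.

OFF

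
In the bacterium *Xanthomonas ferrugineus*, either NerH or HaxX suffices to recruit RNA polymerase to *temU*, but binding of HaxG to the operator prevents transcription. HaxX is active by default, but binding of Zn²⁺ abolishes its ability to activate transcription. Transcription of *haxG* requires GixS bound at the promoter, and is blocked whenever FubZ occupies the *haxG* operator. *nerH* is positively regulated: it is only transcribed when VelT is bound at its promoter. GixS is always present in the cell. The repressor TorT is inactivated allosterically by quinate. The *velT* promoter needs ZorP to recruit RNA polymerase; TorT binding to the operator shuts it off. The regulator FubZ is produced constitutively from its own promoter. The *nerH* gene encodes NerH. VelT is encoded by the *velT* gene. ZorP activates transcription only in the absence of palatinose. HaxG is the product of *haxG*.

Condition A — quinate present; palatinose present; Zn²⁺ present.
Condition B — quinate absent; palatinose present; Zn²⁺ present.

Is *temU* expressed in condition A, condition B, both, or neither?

neither

Condition A:
Quinate is present, so TorT is inactive.
Palatinose is present, so ZorP is inactive.
Required activator ZorP is absent, so *velT* is not transcribed.
So VelT is not produced.
Required activator VelT is absent, so *nerH* is not transcribed.
So NerH is not produced.
Zn²⁺ is present, so HaxX is inactive.
FubZ is produced constitutively and is active.
GixS is produced constitutively and is active.
With repressor FubZ bound, *haxG* is not transcribed.
So HaxG is not produced.
No activator is available at the *temU* promoter, so *temU* is not transcribed.
→ *temU* is OFF in A.
Condition B:
Quinate is absent, so TorT is active.
Palatinose is present, so ZorP is inactive.
With repressor TorT bound, *velT* is not transcribed.
So VelT is not produced.
Required activator VelT is absent, so *nerH* is not transcribed.
So NerH is not produced.
Zn²⁺ is present, so HaxX is inactive.
FubZ is produced constitutively and is active.
GixS is produced constitutively and is active.
With repressor FubZ bound, *haxG* is not transcribed.
So HaxG is not produced.
No activator is available at the *temU* promoter, so *temU* is not transcribed.
→ *temU* is OFF in B.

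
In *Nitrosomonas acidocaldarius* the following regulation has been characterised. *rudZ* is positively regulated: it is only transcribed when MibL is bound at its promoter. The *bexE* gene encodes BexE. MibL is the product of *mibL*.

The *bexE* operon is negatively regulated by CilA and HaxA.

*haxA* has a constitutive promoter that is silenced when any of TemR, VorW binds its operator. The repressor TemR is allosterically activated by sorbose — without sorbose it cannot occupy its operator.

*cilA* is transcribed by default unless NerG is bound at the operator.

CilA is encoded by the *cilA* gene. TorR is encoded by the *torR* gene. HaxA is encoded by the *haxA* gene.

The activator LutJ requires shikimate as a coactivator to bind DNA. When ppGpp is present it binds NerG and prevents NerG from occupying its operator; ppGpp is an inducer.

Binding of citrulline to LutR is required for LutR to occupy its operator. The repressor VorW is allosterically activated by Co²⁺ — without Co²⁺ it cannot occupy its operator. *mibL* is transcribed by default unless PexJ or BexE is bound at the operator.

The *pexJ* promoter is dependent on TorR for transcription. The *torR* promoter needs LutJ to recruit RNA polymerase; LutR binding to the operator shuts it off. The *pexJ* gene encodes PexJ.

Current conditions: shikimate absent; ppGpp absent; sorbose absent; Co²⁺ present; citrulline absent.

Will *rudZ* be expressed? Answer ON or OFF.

Citrulline is absent, so LutR is inactive.
Shikimate is absent, so LutJ is inactive.
Required activator LutJ is absent, so *torR* is not transcribed.
So TorR is not produced.
Required activator TorR is absent, so *pexJ* is not transcribed.
So PexJ is not produced.
ppGpp is absent, so NerG is active.
With repressor NerG bound, *cilA* is not transcribed.
So CilA is not produced.
Sorbose is absent, so TemR is inactive.
Co²⁺ is present, so VorW is active.
With repressor VorW bound, *haxA* is not transcribed.
So HaxA is not produced.
With no repressor bound, *bexE* is transcribed.
So BexE is produced and active.
With repressor BexE bound, *mibL* is not transcribed.
So MibL is not produced.
Required activator MibL is absent, so *rudZ* is not transcribed.

OFF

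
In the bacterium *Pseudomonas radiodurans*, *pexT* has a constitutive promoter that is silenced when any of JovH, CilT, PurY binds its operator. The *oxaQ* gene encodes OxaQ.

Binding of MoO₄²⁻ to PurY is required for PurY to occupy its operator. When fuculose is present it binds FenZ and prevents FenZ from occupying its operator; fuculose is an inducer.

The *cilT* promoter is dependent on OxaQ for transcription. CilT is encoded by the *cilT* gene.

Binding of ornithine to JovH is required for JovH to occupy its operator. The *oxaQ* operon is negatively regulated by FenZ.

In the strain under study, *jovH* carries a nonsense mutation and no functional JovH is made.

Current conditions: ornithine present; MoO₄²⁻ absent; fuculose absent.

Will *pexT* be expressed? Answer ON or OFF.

ON

JovH is non-functional in this strain, so it has no effect.
Fuculose is absent, so FenZ is active.
With repressor FenZ bound, *oxaQ* is not transcribed.
So OxaQ is not produced.
Required activator OxaQ is absent, so *cilT* is not transcribed.
So CilT is not produced.
MoO₄²⁻ is absent, so PurY is inactive.
With no repressor bound, *pexT* is transcribed.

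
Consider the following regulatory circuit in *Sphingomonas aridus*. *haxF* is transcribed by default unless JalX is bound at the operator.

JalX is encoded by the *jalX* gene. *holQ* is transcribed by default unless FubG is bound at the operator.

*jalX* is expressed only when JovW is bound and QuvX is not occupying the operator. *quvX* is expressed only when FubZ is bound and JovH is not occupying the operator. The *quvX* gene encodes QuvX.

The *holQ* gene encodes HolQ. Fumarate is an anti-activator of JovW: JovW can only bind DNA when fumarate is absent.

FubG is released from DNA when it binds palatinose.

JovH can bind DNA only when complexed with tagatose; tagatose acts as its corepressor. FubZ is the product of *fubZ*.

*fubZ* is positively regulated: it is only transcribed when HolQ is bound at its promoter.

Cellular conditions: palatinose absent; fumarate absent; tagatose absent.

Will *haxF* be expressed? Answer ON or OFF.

OFF

Palatinose is absent, so FubG is active.
With repressor FubG bound, *holQ* is not transcribed.
So HolQ is not produced.
Required activator HolQ is absent, so *fubZ* is not transcribed.
So FubZ is not produced.
Tagatose is absent, so JovH is inactive.
Required activator FubZ is absent, so *quvX* is not transcribed.
So QuvX is not produced.
Fumarate is absent, so JovW is active.
No repressor is bound and JovW is active, so *jalX* is transcribed.
So JalX is produced and active.
With repressor JalX bound, *haxF* is not transcribed.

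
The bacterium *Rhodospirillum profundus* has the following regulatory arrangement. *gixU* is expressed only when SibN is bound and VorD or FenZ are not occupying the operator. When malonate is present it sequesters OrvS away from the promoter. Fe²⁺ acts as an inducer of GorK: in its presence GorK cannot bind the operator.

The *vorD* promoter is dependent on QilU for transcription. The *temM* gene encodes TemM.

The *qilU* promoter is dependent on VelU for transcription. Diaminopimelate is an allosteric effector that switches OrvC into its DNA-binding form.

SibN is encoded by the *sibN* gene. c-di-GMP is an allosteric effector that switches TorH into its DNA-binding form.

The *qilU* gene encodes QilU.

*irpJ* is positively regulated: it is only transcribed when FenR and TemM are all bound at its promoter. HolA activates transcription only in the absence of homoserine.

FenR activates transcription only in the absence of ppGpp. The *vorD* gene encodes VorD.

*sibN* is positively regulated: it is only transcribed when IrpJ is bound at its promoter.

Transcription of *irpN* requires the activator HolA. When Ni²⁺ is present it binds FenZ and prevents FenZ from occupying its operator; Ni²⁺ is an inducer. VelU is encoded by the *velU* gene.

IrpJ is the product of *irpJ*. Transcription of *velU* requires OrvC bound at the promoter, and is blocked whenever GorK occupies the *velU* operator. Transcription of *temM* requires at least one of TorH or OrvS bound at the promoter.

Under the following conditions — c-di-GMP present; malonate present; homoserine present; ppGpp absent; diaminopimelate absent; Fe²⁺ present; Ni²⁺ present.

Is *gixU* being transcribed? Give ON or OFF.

ON

ppGpp is absent, so FenR is active.
c-di-GMP is present, so TorH is active.
Malonate is present, so OrvS is inactive.
Activator TorH is present, so *temM* is transcribed.
So TemM is produced and active.
No repressor is bound and FenR and TemM are active, so *irpJ* is transcribed.
So IrpJ is produced and active.
No repressor is bound and IrpJ is active, so *sibN* is transcribed.
So SibN is produced and active.
Diaminopimelate is absent, so OrvC is inactive.
Fe²⁺ is present, so GorK is inactive.
Required activator OrvC is absent, so *velU* is not transcribed.
So VelU is not produced.
Required activator VelU is absent, so *qilU* is not transcribed.
So QilU is not produced.
Required activator QilU is absent, so *vorD* is not transcribed.
So VorD is not produced.
Ni²⁺ is present, so FenZ is inactive.
No repressor is bound and SibN is active, so *gixU* is transcribed.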